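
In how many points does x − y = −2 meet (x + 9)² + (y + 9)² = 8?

d² = (1·(−9) − 1·(−9) − (−2))²/2 = 2; r² = 8.
Since d² < r², the line cuts the circle twice.

2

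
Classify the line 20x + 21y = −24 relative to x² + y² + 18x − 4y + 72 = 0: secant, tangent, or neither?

Substituting the line into the circle gives 841x² + 10578x + 34344 = 0.
Discriminant = (10578)² − 4·841·(34344) = −3639132 < 0.
No real roots: the line does not meet the circle.

neither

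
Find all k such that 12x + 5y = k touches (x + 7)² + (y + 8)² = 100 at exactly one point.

The line touches the circle iff its distance from (−7, −8) is 10:
|12·(−7) + 5·(−8) − k| / √169 = 10
|k − (−124)| = 10·13, so k = 6 or k = −254.

k = −254 or k = 6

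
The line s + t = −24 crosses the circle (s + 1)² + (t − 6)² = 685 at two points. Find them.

From the line, t = −s − 24. Substituting:
2s² + 62s + 216 = 0  ⟹  s² + 31s + 108 = 0
s = −4 or s = −27, giving (−4, −20) and (−27, 3).

(−27, 3) and (−4, −20)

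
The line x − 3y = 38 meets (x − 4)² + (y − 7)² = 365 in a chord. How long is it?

5√10

From the line, y = (−38 + x)/3. Substituting:
10x² − 190x + 340 = 0  ⟹  x² − 19x + 34 = 0
x = 17 or x = 2, giving (17, −7) and (2, −12).
Chord length = distance between (17, −7) and (2, −12) = √250 = 5√10.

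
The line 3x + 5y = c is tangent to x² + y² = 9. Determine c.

c = ±3√34

Tangency holds when the distance from the centre (0, 0) to the line equals the radius 3:
|3·0 + 5·0 − c| / √34 = 3
|c| = 3√34.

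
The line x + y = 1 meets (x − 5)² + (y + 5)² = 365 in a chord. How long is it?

27√2

Substitute y = −x + 1:
2x² − 22x − 304 = 0  ⟹  x² − 11x − 152 = 0
x = 19 or x = −8, giving (19, −18) and (−8, 9).
|(19, −18) − (−8, 9)| = √((27)² + (−27)²) = 27√2.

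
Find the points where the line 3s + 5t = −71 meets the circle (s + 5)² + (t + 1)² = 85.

(−12, −7) and (−7, −10)

Express t = (−71 − 3s)/5 and substitute into the circle:
34s² + 646s + 2856 = 0  ⟹  s² + 19s + 84 = 0
s = −7 or s = −12, giving (−7, −10) and (−12, −7).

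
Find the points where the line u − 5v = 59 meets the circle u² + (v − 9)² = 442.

Substitute v = (−59 + u)/5:
26u² − 208u − 234 = 0  ⟹  u² − 8u − 9 = 0
u = 9 or u = −1, giving (9, −10) and (−1, −12).

(−1, −12) and (9, −10)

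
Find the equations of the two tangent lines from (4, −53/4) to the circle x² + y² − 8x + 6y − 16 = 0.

Write the tangent as mx − y + (−53/4 − m·(4)) = 0 and set its distance from the centre to √41:
(0m − (41/4))² = 41(m² + 1)
16m² − 25 = 0, so m = −5/4 or m = 5/4.
With m = −5/4: 5x + 4y = −33. With m = 5/4: 5x − 4y = 73.

5x + 4y = −33 and 5x − 4y = 73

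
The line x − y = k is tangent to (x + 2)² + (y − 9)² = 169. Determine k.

For a tangent, require d(centre, line) = r = 13.
|1·(−2) − 1·9 − k| / √2 = 13
|k − (−11)| = 13√2.

k = −11 ± 13√2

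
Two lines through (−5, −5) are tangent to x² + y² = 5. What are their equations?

2x − y = −5 and x − 2y = 5

Write the tangent as mx − y + (−5 − m·(−5)) = 0 and set its distance from the centre to √5:
(5m − (5))² = 5(m² + 1)
2m² − 5m + 2 = 0, so m = 2 or m = 1/2.
With m = 2: 2x − y = −5. With m = 1/2: x − 2y = 5.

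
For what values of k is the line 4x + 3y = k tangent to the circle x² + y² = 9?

For a tangent, require d(centre, line) = r = 3.
|4·0 + 3·0 − k| / √25 = 3
|k| = 3·5, so k = 15 or k = −15.

k = −15 or k = 15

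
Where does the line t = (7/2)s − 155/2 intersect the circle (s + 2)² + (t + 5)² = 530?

Express t = (−155 + 7s)/2 and substitute into the circle:
53s² − 2014s + 18921 = 0  ⟹  s² − 38s + 357 = 0
s = 21 or s = 17, giving (21, −4) and (17, −18).

(17, −18) and (21, −4)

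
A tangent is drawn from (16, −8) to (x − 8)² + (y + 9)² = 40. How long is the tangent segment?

5

With centre O = (8, −9), |OP|² = 65 and r² = 40.
By the tangent–radius right angle, tangent length = √(|PO|² − r²) = √25 = 5.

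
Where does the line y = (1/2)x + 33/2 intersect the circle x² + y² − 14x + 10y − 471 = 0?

Substitute y = (33 + x)/2:
5x² + 30x − 135 = 0  ⟹  x² + 6x − 27 = 0
x = 3 or x = −9, giving (3, 18) and (−9, 12).

(−9, 12) and (3, 18)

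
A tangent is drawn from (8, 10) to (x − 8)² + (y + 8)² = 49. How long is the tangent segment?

The centre is (8, −8) and r = 7. The square of the distance from P to the centre is 0 + 324 = 324.
The tangent meets the radius at right angles, so tangent² = |PO|² − r² = 324 − 49 = 275.

5√11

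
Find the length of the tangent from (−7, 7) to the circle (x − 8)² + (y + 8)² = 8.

√442

The centre is (8, −8) and r = 2√2. The square of the distance from P to the centre is 225 + 225 = 450.
By the tangent–radius right angle, tangent length = √(|PO|² − r²) = √442.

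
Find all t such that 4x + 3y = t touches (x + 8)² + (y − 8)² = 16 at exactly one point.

For a tangent, require d(centre, line) = r = 4.
|4·(−8) + 3·8 − t| / √25 = 4
|t − (−8)| = 4·5, so t = 12 or t = −28.

t = −28 or t = 12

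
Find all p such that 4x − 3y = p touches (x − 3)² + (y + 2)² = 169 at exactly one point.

Tangency holds when the distance from the centre (3, −2) to the line equals the radius 13:
|4·3 − 3·(−2) − p| / √25 = 13
|p − (18)| = 13·5, so p = 83 or p = −47.

p = −47 or p = 83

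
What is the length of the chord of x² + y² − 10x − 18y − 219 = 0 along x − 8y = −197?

From the line, y = (197 + x)/8. Substituting:
65x² − 390x − 3575 = 0  ⟹  x² − 6x − 55 = 0
x = 11 or x = −5, giving (11, 26) and (−5, 24).
Chord length = distance between (11, 26) and (−5, 24) = √260 = 2√65.

2√65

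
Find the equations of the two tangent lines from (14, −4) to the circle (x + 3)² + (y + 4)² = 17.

x − 4y = 30 and x + 4y = −2

Write the tangent as mx − y + (−4 − m·(14)) = 0 and set its distance from the centre to √17:
(−17m − (0))² = 17(m² + 1)
16m² − 1 = 0, so m = 1/4 or m = −1/4.
With m = 1/4: x − 4y = 30. With m = −1/4: x + 4y = −2.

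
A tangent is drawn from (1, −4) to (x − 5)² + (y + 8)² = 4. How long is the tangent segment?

With centre O = (5, −8), |OP|² = 32 and r² = 4.
Power of the point: PT² = |PO|² − r² = 28, so PT = 2√7.

2√7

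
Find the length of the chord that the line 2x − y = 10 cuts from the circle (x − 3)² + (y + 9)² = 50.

Centre (3, −9), r² = 50. Perpendicular distance d from centre to line = |5| / √5 = 5/√5.
Chord = 2√(r² − d²) = 2·√(45) = 6√5.

6√5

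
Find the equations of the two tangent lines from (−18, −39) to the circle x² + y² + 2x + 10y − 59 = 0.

7x − 6y = 108 and 9x − 2y = −84

Write the tangent as mx − y + (−39 − m·(−18)) = 0 and set its distance from the centre to √85:
(17m − (34))² = 85(m² + 1)
12m² − 68m + 63 = 0, so m = 7/6 or m = 9/2.
Through (−18, −39) these give 7x − 6y = 108 and 9x − 2y = −84.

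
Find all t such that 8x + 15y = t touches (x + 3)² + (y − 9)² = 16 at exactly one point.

t = 43 or t = 179

For a tangent, require d(centre, line) = r = 4.
|8·(−3) + 15·9 − t| / √289 = 4
|t − (111)| = 4·17, so t = 179 or t = 43.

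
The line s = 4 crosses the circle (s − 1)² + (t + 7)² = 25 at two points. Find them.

The line gives s = 4. Substituting into the circle:
t² + 14t + 33 = 0
t = −3 or t = −11, giving (4, −3) and (4, −11).

(4, −11) and (4, −3)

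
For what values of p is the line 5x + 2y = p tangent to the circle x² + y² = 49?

p = ±7√29

For a tangent, require d(centre, line) = r = 7.
|5·0 + 2·0 − p| / √29 = 7
|p| = 7√29.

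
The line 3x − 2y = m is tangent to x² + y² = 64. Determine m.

m = ±8√13

For a tangent, require d(centre, line) = r = 8.
|3·0 − 2·0 − m| / √13 = 8
|m| = 8√13.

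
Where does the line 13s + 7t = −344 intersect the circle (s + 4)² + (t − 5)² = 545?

(−27, 1) and (−20, −12)

Express t = (−344 − 13s)/7 and substitute into the circle:
218s² + 10246s + 117720 = 0  ⟹  s² + 47s + 540 = 0
s = −20 or s = −27, giving (−20, −12) and (−27, 1).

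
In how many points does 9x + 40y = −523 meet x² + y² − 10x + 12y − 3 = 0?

1

Substituting the line into the circle gives 1681x² − 10906x + 17689 = 0.
Δ = 118940836 − 118940836 = 0.
A repeated root: the line is tangent.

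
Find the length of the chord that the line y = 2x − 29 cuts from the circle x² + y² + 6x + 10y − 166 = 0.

4√5

Express y = 2x − 29 and substitute into the circle:
5x² − 90x + 385 = 0  ⟹  x² − 18x + 77 = 0
x = 11 or x = 7, giving (11, −7) and (7, −15).
|(11, −7) − (7, −15)| = √((4)² + (8)²) = 4√5.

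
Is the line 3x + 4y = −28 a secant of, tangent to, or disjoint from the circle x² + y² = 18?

disjoint

Centre (0, 0), r² = 18. Distance² from centre to line = (28)²/25 = 784/25.
Since d² > r², the line lies outside the circle.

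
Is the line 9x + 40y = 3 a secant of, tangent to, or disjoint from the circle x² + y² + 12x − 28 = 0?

secant

Substituting the line into the circle gives 1681x² + 19146x − 44791 = 0.
Discriminant = (19146)² − 4·1681·(−44791) = 667744000 > 0.
Two real roots: the line is a secant.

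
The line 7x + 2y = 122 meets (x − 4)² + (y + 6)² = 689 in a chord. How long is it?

Centre (4, −6), r² = 689. Perpendicular distance d from centre to line = |−106| / √53 = 106/√53.
Half the chord is √(r² − d²) = √(477), so the full chord is 6√53.

6√53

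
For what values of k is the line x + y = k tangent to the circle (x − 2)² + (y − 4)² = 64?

k = 6 ± 8√2

The line touches the circle iff its distance from (2, 4) is 8:
|1·2 + 1·4 − k| / √2 = 8
|k − (6)| = 8√2.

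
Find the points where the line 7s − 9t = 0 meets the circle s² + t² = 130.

(−9, −7) and (9, 7)

Express t = (7s)/9 and substitute into the circle:
130s² − 10530 = 0  ⟹  s² − 81 = 0
s = 9 or s = −9, giving (9, 7) and (−9, −7).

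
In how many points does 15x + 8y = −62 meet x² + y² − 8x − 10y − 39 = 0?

d² = (15·4 + 8·5 − (−62))²/289 = 26244/289; r² = 80.
Since d² > r², the line lies outside the circle.

0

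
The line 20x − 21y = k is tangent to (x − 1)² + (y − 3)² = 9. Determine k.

k = −130 or k = 44

The line touches the circle iff its distance from (1, 3) is 3:
|20·1 − 21·3 − k| / √841 = 3
|k − (−43)| = 3·29, so k = 44 or k = −130.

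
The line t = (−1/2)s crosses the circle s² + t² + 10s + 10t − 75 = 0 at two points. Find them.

(−10, 5) and (6, −3)

Express t = (−s)/2 and substitute into the circle:
5s² + 20s − 300 = 0  ⟹  s² + 4s − 60 = 0
s = 6 or s = −10, giving (6, −3) and (−10, 5).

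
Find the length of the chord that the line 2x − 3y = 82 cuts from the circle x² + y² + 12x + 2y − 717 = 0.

The distance from (−6, −1) to the line is 91/√13, and r² = 754.
Chord = 2√(r² − d²) = 2·√(117) = 6√13.

6√13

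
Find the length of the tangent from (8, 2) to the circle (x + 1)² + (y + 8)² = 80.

With centre O = (−1, −8), |OP|² = 181 and r² = 80.
By the tangent–radius right angle, tangent length = √(|PO|² − r²) = √101.

√101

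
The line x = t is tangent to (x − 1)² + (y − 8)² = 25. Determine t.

t = −4 or t = 6

For a tangent, require d(centre, line) = r = 5.
|1·1 + 0·8 − t| / √1 = 5
|t − (1)| = 5, so t = 6 or t = −4.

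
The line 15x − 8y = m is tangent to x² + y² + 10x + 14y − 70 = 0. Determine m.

The line touches the circle iff its distance from (−5, −7) is 12:
|15·(−5) − 8·(−7) − m| / √289 = 12
|m − (−19)| = 12·17, so m = 185 or m = −223.

m = −223 or m = 185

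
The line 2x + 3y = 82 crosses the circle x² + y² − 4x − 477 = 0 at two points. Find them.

(11, 20) and (17, 16)

Substitute y = (82 − 2x)/3:
13x² − 364x + 2431 = 0  ⟹  x² − 28x + 187 = 0
x = 17 or x = 11, giving (17, 16) and (11, 20).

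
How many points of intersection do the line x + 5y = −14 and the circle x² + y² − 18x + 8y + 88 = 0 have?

Centre (9, −4), r² = 9. Distance² from centre to line = (3)²/26 = 9/26.
Since d² < r², the line cuts the circle twice.

2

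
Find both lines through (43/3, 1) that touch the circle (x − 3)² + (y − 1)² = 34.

3x − 5y = 38 and 3x + 5y = 48

Let a tangent through (43/3, 1) have slope m. Its distance from (3, 1) must equal √34:
[m·(−34/3) − (0)]² = 34(m² + 1)
25m² − 9 = 0, so m = 3/5 or m = −3/5.
With m = 3/5: 3x − 5y = 38. With m = −3/5: 3x + 5y = 48.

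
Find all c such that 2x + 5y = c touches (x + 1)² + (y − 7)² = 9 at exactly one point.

c = 33 ± 3√29

Tangency holds when the distance from the centre (−1, 7) to the line equals the radius 3:
|2·(−1) + 5·7 − c| / √29 = 3
|c − (33)| = 3√29.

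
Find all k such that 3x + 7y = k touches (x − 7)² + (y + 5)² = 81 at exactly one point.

For a tangent, require d(centre, line) = r = 9.
|3·7 + 7·(−5) − k| / √58 = 9
|k − (−14)| = 9√58.

k = −14 ± 9√58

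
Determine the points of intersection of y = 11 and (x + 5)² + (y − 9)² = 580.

(−29, 11) and (19, 11)

Express y = 11 and substitute into the circle:
x² + 10x − 551 = 0
x = 19 or x = −29, giving (19, 11) and (−29, 11).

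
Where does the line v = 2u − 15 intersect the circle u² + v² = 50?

Substitute v = 2u − 15:
5u² − 60u + 175 = 0  ⟹  u² − 12u + 35 = 0
u = 7 or u = 5, giving (7, −1) and (5, −5).

(5, −5) and (7, −1)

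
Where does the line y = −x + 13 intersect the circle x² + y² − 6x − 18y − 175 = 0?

(−8, 21) and (15, −2)

From the line, y = −x + 13. Substituting:
2x² − 14x − 240 = 0  ⟹  x² − 7x − 120 = 0
x = 15 or x = −8, giving (15, −2) and (−8, 21).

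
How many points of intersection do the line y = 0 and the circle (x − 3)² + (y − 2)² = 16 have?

2

Substituting the line into the circle gives x² − 6x − 3 = 0.
Discriminant = (−6)² − 4·1·(−3) = 48 > 0.
Two real roots: the line is a secant.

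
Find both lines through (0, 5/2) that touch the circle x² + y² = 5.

x − 2y = −5 and x + 2y = 5

Write the tangent as mx − y + (5/2 − m·(0)) = 0 and set its distance from the centre to √5:
[m·(0) − (−5/2)]² = 5(m² + 1)
4m² − 1 = 0, so m = 1/2 or m = −1/2.
Through (0, 5/2) these give x − 2y = −5 and x + 2y = 5.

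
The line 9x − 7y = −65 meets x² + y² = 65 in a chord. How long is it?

√130

Express y = (65 + 9x)/7 and substitute into the circle:
130x² + 1170x + 1040 = 0  ⟹  x² + 9x + 8 = 0
x = −1 or x = −8, giving (−1, 8) and (−8, −1).
Chord length = distance between (−1, 8) and (−8, −1) = √130 = √130.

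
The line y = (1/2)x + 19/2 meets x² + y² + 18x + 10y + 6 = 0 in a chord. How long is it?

Express y = (19 + x)/2 and substitute into the circle:
5x² + 130x + 765 = 0  ⟹  x² + 26x + 153 = 0
x = −9 or x = −17, giving (−9, 5) and (−17, 1).
|(−9, 5) − (−17, 1)| = √((8)² + (4)²) = 4√5.

4√5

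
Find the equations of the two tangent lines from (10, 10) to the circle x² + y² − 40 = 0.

x − 3y = −20 and 3x − y = 20

A line y − (10) = m(x − (10)) is tangent when its distance from (0, 0) is 2√10:
(−10m − (−10))² = 40(m² + 1)
3m² − 10m + 3 = 0, so m = 1/3 or m = 3.
With m = 1/3: x − 3y = −20. With m = 3: 3x − y = 20.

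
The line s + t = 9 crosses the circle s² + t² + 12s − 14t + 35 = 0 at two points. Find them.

From the line, t = −s + 9. Substituting:
2s² + 8s − 10 = 0  ⟹  s² + 4s − 5 = 0
s = 1 or s = −5, giving (1, 8) and (−5, 14).

(−5, 14) and (1, 8)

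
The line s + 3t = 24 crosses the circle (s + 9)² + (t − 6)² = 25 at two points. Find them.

(−9, 11) and (−6, 10)

Express t = (24 − s)/3 and substitute into the circle:
10s² + 150s + 540 = 0  ⟹  s² + 15s + 54 = 0
s = −6 or s = −9, giving (−6, 10) and (−9, 11).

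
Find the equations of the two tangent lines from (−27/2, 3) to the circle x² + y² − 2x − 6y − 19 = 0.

A line y − (3) = m(x − (−27/2)) is tangent when its distance from (1, 3) is √29:
(29/2m − (0))² = 29(m² + 1)
25m² − 4 = 0, so m = 2/5 or m = −2/5.
With m = 2/5: 2x − 5y = −42. With m = −2/5: 2x + 5y = −12.

2x − 5y = −42 and 2x + 5y = −12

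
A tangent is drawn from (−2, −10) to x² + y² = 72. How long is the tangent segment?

The centre is (0, 0) and r = 6√2. The square of the distance from P to the centre is 4 + 100 = 104.
Power of the point: PT² = |PO|² − r² = 32, so PT = 4√2.

4√2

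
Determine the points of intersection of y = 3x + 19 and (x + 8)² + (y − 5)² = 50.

From the line, y = 3x + 19. Substituting:
10x² + 100x + 210 = 0  ⟹  x² + 10x + 21 = 0
x = −3 or x = −7, giving (−3, 10) and (−7, −2).

(−7, −2) and (−3, 10)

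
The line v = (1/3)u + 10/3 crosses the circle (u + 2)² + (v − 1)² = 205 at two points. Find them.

Express v = (10 + u)/3 and substitute into the circle:
10u² + 50u − 1760 = 0  ⟹  u² + 5u − 176 = 0
u = 11 or u = −16, giving (11, 7) and (−16, −2).

(−16, −2) and (11, 7)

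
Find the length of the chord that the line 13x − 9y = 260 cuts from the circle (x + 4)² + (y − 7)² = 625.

5√10

Centre (−4, 7), r² = 625. Perpendicular distance d from centre to line = |−375| / √250 = 375/√250.
Half the chord is √(r² − d²) = √(125/2), so the full chord is 5√10.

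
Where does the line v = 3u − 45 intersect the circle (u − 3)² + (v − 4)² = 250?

Express v = 3u − 45 and substitute into the circle:
10u² − 300u + 2160 = 0  ⟹  u² − 30u + 216 = 0
u = 18 or u = 12, giving (18, 9) and (12, −9).

(12, −9) and (18, 9)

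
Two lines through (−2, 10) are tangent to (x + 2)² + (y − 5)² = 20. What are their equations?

x + 2y = 18 and x − 2y = −22

A line y − (10) = m(x − (−2)) is tangent when its distance from (−2, 5) is 2√5:
(0m − (−5))² = 20(m² + 1)
4m² − 1 = 0, so m = −1/2 or m = 1/2.
With m = −1/2: x + 2y = 18. With m = 1/2: x − 2y = −22.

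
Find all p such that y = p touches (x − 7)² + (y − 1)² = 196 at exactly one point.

p = −13 or p = 15

Tangency holds when the distance from the centre (7, 1) to the line equals the radius 14:
|0·7 + 1·1 − p| / √1 = 14
|p − (1)| = 14, so p = 15 or p = −13.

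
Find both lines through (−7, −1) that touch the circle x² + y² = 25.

3x + 4y = −25 and 4x − 3y = −25

Write the tangent as mx − y + (−1 − m·(−7)) = 0 and set its distance from the centre to 5:
(7m − (1))² = 25(m² + 1)
12m² − 7m − 12 = 0, so m = −3/4 or m = 4/3.
With m = −3/4: 3x + 4y = −25. With m = 4/3: 4x − 3y = −25.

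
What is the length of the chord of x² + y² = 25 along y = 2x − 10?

Substitute y = 2x − 10:
5x² − 40x + 75 = 0  ⟹  x² − 8x + 15 = 0
x = 5 or x = 3, giving (5, 0) and (3, −4).
Chord length = distance between (5, 0) and (3, −4) = √20 = 2√5.

2√5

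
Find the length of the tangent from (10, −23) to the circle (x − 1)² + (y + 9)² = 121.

With centre O = (1, −9), |OP|² = 277 and r² = 121.
The tangent meets the radius at right angles, so tangent² = |PO|² − r² = 277 − 121 = 156.

2√39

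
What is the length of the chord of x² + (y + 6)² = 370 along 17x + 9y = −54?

2√370

The distance from (0, −6) to the line is 0/√370, and r² = 370.
Chord = 2√(r² − d²) = 2·√(370) = 2√370.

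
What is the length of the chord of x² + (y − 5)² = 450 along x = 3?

42

The line gives x = 3. Substituting into the circle:
y² − 10y − 416 = 0
y = 26 or y = −16, giving (3, 26) and (3, −16).
|(3, 26) − (3, −16)| = √((0)² + (42)²) = 42.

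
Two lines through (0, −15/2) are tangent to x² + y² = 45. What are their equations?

x + 2y = −15 and x − 2y = 15

Let a tangent through (0, −15/2) have slope m. Its distance from (0, 0) must equal 3√5:
(0m − (15/2))² = 45(m² + 1)
4m² − 1 = 0, so m = −1/2 or m = 1/2.
With m = −1/2: x + 2y = −15. With m = 1/2: x − 2y = 15.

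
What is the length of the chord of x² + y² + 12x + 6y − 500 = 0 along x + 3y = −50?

13√10

Centre (−6, −3), r² = 545. Perpendicular distance d from centre to line = |35| / √10 = 35/√10.
Half the chord is √(r² − d²) = √(845/2), so the full chord is 13√10.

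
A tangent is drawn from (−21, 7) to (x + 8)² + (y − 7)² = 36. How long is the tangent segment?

Centre (−8, 7), r² = 36. |PO|² = (−13)² + (0)² = 169.
The tangent meets the radius at right angles, so tangent² = |PO|² − r² = 169 − 36 = 133.

√133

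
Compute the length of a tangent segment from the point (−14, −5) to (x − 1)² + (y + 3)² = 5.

With centre O = (1, −3), |OP|² = 229 and r² = 5.
The tangent meets the radius at right angles, so tangent² = |PO|² − r² = 229 − 5 = 224.

4√14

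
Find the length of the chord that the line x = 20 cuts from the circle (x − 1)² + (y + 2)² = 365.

4

The line gives x = 20. Substituting into the circle:
y² + 4y = 0
y = 0 or y = −4, giving (20, 0) and (20, −4).
Chord length = distance between (20, 0) and (20, −4) = √16 = 4.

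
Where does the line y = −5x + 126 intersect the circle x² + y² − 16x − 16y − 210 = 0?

From the line, y = −5x + 126. Substituting:
26x² − 1196x + 13650 = 0  ⟹  x² − 46x + 525 = 0
x = 25 or x = 21, giving (25, 1) and (21, 21).

(21, 21) and (25, 1)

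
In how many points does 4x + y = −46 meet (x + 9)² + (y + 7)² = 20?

2

d² = (4·(−9) + 1·(−7) − (−46))²/17 = 9/17; r² = 20.
Since d² < r², the line cuts the circle twice.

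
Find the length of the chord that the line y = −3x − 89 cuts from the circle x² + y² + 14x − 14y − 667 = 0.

9√10

Express y = −3x − 89 and substitute into the circle:
10x² + 590x + 8500 = 0  ⟹  x² + 59x + 850 = 0
x = −25 or x = −34, giving (−25, −14) and (−34, 13).
|(−25, −14) − (−34, 13)| = √((9)² + (−27)²) = 9√10.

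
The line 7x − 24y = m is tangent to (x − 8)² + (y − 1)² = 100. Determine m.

m = −218 or m = 282

Tangency holds when the distance from the centre (8, 1) to the line equals the radius 10:
|7·8 − 24·1 − m| / √625 = 10
|m − (32)| = 10·25, so m = 282 or m = −218.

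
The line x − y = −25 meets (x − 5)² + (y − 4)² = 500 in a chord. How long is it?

Substitute y = x + 25:
2x² + 32x − 34 = 0  ⟹  x² + 16x − 17 = 0
x = 1 or x = −17, giving (1, 26) and (−17, 8).
|(1, 26) − (−17, 8)| = √((18)² + (18)²) = 18√2.

18√2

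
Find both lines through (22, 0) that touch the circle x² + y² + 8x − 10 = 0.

A line y − (0) = m(x − (22)) is tangent when its distance from (−4, 0) is √26:
[m·(−26) − (0)]² = 26(m² + 1)
25m² − 1 = 0, so m = −1/5 or m = 1/5.
Through (22, 0) these give x + 5y = 22 and x − 5y = 22.

x + 5y = 22 and x − 5y = 22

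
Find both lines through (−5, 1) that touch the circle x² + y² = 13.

A line y − (1) = m(x − (−5)) is tangent when its distance from (0, 0) is √13:
(5m − (−1))² = 13(m² + 1)
6m² + 5m − 6 = 0, so m = 2/3 or m = −3/2.
With m = 2/3: 2x − 3y = −13. With m = −3/2: 3x + 2y = −13.

2x − 3y = −13 and 3x + 2y = −13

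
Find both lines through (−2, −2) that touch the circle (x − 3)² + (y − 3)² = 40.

x + 3y = −8 and 3x + y = −8

A line y − (−2) = m(x − (−2)) is tangent when its distance from (3, 3) is 2√10:
[m·(5) − (5)]² = 40(m² + 1)
3m² + 10m + 3 = 0, so m = −1/3 or m = −3.
With m = −1/3: x + 3y = −8. With m = −3: 3x + y = −8.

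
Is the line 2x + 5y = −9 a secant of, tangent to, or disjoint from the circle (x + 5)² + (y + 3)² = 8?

disjoint

Centre (−5, −3), r² = 8. Distance² from centre to line = (−16)²/29 = 256/29.
Since d² > r², the line lies outside the circle.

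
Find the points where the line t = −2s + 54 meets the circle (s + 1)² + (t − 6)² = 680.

From the line, t = −2s + 54. Substituting:
5s² − 190s + 1625 = 0  ⟹  s² − 38s + 325 = 0
s = 25 or s = 13, giving (25, 4) and (13, 28).

(13, 28) and (25, 4)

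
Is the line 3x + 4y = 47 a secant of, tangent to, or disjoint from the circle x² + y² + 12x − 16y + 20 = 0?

secant

Substituting the line into the circle gives 25x² + 102x − 479 = 0.
Δ = 10404 − (−47900) = 58304.
Two real roots: the line is a secant.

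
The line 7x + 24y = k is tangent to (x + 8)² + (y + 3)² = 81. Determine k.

The line touches the circle iff its distance from (−8, −3) is 9:
|7·(−8) + 24·(−3) − k| / √625 = 9
|k − (−128)| = 9·25, so k = 97 or k = −353.

k = −353 or k = 97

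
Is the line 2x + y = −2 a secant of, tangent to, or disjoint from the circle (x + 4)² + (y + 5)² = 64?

Centre (−4, −5), r² = 64. Distance² from centre to line = (−11)²/5 = 121/5.
Since d² < r², the line cuts the circle twice.

secant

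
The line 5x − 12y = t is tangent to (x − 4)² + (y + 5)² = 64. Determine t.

The line touches the circle iff its distance from (4, −5) is 8:
|5·4 − 12·(−5) − t| / √169 = 8
|t − (80)| = 8·13, so t = 184 or t = −24.

t = −24 or t = 184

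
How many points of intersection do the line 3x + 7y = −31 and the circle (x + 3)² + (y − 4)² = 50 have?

d² = (3·(−3) + 7·4 − (−31))²/58 = 1250/29; r² = 50.
Since d² < r², the line cuts the circle twice.

2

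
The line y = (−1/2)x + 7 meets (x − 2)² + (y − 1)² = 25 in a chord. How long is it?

Substitute y = (14 − x)/2:
5x² − 40x + 60 = 0  ⟹  x² − 8x + 12 = 0
x = 6 or x = 2, giving (6, 4) and (2, 6).
|(6, 4) − (2, 6)| = √((4)² + (−2)²) = 2√5.

2√5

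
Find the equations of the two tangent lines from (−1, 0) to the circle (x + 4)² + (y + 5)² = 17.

A line y − (0) = m(x − (−1)) is tangent when its distance from (−4, −5) is √17:
(−3m − (−5))² = 17(m² + 1)
4m² + 15m − 4 = 0, so m = 1/4 or m = −4.
With m = 1/4: x − 4y = −1. With m = −4: 4x + y = −4.

x − 4y = −1 and 4x + y = −4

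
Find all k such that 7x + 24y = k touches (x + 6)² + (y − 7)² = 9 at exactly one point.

The line touches the circle iff its distance from (−6, 7) is 3:
|7·(−6) + 24·7 − k| / √625 = 3
|k − (126)| = 3·25, so k = 201 or k = 51.

k = 51 or k = 201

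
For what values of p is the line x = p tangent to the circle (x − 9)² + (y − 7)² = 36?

p = 3 or p = 15

Tangency holds when the distance from the centre (9, 7) to the line equals the radius 6:
|1·9 + 0·7 − p| / √1 = 6
|p − (9)| = 6, so p = 15 or p = 3.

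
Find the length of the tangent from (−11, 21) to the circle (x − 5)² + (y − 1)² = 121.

√535

Centre (5, 1), r² = 121. |PO|² = (−16)² + (20)² = 656.
The tangent meets the radius at right angles, so tangent² = |PO|² − r² = 656 − 121 = 535.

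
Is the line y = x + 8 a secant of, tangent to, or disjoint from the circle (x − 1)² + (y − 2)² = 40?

Centre (1, 2), r² = 40. Distance² from centre to line = (7)²/2 = 49/2.
Since d² < r², the line cuts the circle twice.

secant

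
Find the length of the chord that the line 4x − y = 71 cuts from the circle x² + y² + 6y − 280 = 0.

From the line, y = 4x − 71. Substituting:
17x² − 544x + 4335 = 0  ⟹  x² − 32x + 255 = 0
x = 17 or x = 15, giving (17, −3) and (15, −11).
|(17, −3) − (15, −11)| = √((2)² + (8)²) = 2√17.

2√17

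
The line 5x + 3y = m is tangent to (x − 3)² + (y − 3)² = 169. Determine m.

For a tangent, require d(centre, line) = r = 13.
|5·3 + 3·3 − m| / √34 = 13
|m − (24)| = 13√34.

m = 24 ± 13√34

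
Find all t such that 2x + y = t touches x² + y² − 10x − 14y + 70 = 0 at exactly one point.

The line touches the circle iff its distance from (5, 7) is 2:
|2·5 + 1·7 − t| / √5 = 2
|t − (17)| = 2√5.

t = 17 ± 2√5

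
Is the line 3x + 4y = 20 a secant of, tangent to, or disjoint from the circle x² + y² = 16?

Centre (0, 0), r² = 16. Distance² from centre to line = (−20)²/25 = 16.
Since d² = r², the line is tangent.

tangent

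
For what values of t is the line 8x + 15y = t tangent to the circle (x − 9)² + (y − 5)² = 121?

t = −40 or t = 334

For a tangent, require d(centre, line) = r = 11.
|8·9 + 15·5 − t| / √289 = 11
|t − (147)| = 11·17, so t = 334 or t = −40.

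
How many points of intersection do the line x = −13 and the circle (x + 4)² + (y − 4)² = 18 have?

0

Substituting the line into the circle gives y² − 8y + 79 = 0.
Discriminant = (−8)² − 4·1·(79) = −252 < 0.
No real roots: the line does not meet the circle.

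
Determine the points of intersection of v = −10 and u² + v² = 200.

Express v = −10 and substitute into the circle:
u² − 100 = 0
u = 10 or u = −10, giving (10, −10) and (−10, −10).

(−10, −10) and (10, −10)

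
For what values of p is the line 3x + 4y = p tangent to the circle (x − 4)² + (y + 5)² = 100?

p = −58 or p = 42

For a tangent, require d(centre, line) = r = 10.
|3·4 + 4·(−5) − p| / √25 = 10
|p − (−8)| = 10·5, so p = 42 or p = −58.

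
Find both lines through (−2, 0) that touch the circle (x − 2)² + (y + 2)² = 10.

x − 3y = −2 and 3x + y = −6

Write the tangent as mx − y + (0 − m·(−2)) = 0 and set its distance from the centre to √10:
[m·(4) − (−2)]² = 10(m² + 1)
3m² + 8m − 3 = 0, so m = 1/3 or m = −3.
With m = 1/3: x − 3y = −2. With m = −3: 3x + y = −6.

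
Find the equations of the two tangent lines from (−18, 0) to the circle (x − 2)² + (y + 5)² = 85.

6x + 7y = −108 and 2x − 9y = −36

Let a tangent through (−18, 0) have slope m. Its distance from (2, −5) must equal √85:
(20m − (−5))² = 85(m² + 1)
63m² + 40m − 12 = 0, so m = −6/7 or m = 2/9.
Through (−18, 0) these give 6x + 7y = −108 and 2x − 9y = −36.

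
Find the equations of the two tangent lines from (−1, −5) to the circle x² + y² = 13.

2x − 3y = 13 and 3x + 2y = −13

A line y − (−5) = m(x − (−1)) is tangent when its distance from (0, 0) is √13:
(1m − (5))² = 13(m² + 1)
6m² + 5m − 6 = 0, so m = 2/3 or m = −3/2.
With m = 2/3: 2x − 3y = 13. With m = −3/2: 3x + 2y = −13.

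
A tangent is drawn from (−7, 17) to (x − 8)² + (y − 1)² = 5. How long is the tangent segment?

The centre is (8, 1) and r = √5. The square of the distance from P to the centre is 225 + 256 = 481.
By the tangent–radius right angle, tangent length = √(|PO|² − r²) = √476 = 2√119.

2√119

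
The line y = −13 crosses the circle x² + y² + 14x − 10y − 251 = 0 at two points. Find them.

From the line, y = −13. Substituting:
x² + 14x + 48 = 0
x = −6 or x = −8, giving (−6, −13) and (−8, −13).

(−8, −13) and (−6, −13)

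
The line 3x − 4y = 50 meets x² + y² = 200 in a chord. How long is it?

20

Centre (0, 0), r² = 200. Perpendicular distance d from centre to line = |−50| / √25 = 50/√25.
Chord = 2√(r² − d²) = 2·√(100) = 20.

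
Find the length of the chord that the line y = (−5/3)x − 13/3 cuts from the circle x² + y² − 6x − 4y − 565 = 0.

8√34

Express y = (−13 − 5x)/3 and substitute into the circle:
34x² + 136x − 4760 = 0  ⟹  x² + 4x − 140 = 0
x = 10 or x = −14, giving (10, −21) and (−14, 19).
Chord length = distance between (10, −21) and (−14, 19) = √2176 = 8√34.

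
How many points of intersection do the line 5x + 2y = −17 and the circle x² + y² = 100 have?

2

d² = (5·0 + 2·0 − (−17))²/29 = 289/29; r² = 100.
Since d² < r², the line cuts the circle twice.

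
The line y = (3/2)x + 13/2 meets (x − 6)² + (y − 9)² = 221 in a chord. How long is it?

The distance from (6, 9) to the line is 13/√13, and r² = 221.
Chord = 2√(r² − d²) = 2·√(208) = 8√13.

8√13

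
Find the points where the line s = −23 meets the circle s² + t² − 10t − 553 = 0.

The line gives s = −23. Substituting into the circle:
t² − 10t − 24 = 0
t = 12 or t = −2, giving (−23, 12) and (−23, −2).

(−23, −2) and (−23, 12)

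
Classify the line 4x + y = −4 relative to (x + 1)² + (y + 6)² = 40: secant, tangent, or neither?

Centre (−1, −6), r² = 40. Distance² from centre to line = (−6)²/17 = 36/17.
Since d² < r², the line cuts the circle twice.

secant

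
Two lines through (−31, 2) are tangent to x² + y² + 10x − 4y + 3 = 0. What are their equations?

x − 5y = −41 and x + 5y = −21

Let a tangent through (−31, 2) have slope m. Its distance from (−5, 2) must equal √26:
[m·(26) − (0)]² = 26(m² + 1)
25m² − 1 = 0, so m = 1/5 or m = −1/5.
With m = 1/5: x − 5y = −41. With m = −1/5: x + 5y = −21.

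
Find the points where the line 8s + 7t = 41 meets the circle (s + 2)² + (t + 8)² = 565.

Express t = (41 − 8s)/7 and substitute into the circle:
113s² − 1356s − 18080 = 0  ⟹  s² − 12s − 160 = 0
s = 20 or s = −8, giving (20, −17) and (−8, 15).

(−8, 15) and (20, −17)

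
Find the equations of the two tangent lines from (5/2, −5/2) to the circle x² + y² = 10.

3x − y = 10 and x − 3y = 10

Write the tangent as mx − y + (−5/2 − m·(5/2)) = 0 and set its distance from the centre to √10:
[m·(−5/2) − (5/2)]² = 10(m² + 1)
3m² − 10m + 3 = 0, so m = 3 or m = 1/3.
Through (5/2, −5/2) these give 3x − y = 10 and x − 3y = 10.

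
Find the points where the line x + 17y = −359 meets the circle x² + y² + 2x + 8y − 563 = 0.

Express y = (−359 − x)/17 and substitute into the circle:
290x² + 1160x − 82650 = 0  ⟹  x² + 4x − 285 = 0
x = 15 or x = −19, giving (15, −22) and (−19, −20).

(−19, −20) and (15, −22)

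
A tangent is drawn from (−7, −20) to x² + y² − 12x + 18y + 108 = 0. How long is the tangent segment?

Centre (6, −9), r² = 9. |PO|² = (−13)² + (−11)² = 290.
The tangent meets the radius at right angles, so tangent² = |PO|² − r² = 290 − 9 = 281.

√281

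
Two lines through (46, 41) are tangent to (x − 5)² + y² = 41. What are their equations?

4x − 5y = −21 and 5x − 4y = 66

Let a tangent through (46, 41) have slope m. Its distance from (5, 0) must equal √41:
[m·(−41) − (−41)]² = 41(m² + 1)
20m² − 41m + 20 = 0, so m = 4/5 or m = 5/4.
Through (46, 41) these give 4x − 5y = −21 and 5x − 4y = 66.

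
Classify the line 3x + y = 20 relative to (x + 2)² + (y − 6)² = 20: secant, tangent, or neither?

Centre (−2, 6), r² = 20. Distance² from centre to line = (−20)²/10 = 40.
Since d² > r², the line lies outside the circle.

neither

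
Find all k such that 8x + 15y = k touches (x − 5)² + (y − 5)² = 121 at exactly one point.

For a tangent, require d(centre, line) = r = 11.
|8·5 + 15·5 − k| / √289 = 11
|k − (115)| = 11·17, so k = 302 or k = −72.

k = −72 or k = 302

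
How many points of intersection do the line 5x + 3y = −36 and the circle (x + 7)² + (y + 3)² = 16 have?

Centre (−7, −3), r² = 16. Distance² from centre to line = (−8)²/34 = 32/17.
Since d² < r², the line cuts the circle twice.

2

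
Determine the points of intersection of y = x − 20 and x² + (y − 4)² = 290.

(11, −9) and (13, −7)

Substitute y = x − 20:
2x² − 48x + 286 = 0  ⟹  x² − 24x + 143 = 0
x = 13 or x = 11, giving (13, −7) and (11, −9).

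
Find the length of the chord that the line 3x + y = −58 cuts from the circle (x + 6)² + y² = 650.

14√10

Centre (−6, 0), r² = 650. Perpendicular distance d from centre to line = |40| / √10 = 40/√10.
Half the chord is √(r² − d²) = √(490), so the full chord is 14√10.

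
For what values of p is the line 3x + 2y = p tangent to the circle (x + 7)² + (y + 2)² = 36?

Tangency holds when the distance from the centre (−7, −2) to the line equals the radius 6:
|3·(−7) + 2·(−2) − p| / √13 = 6
|p − (−25)| = 6√13.

p = −25 ± 6√13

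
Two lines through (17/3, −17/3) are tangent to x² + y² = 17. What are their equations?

x + 4y = −17 and 4x + y = 17

A line y − (−17/3) = m(x − (17/3)) is tangent when its distance from (0, 0) is √17:
[m·(−17/3) − (17/3)]² = 17(m² + 1)
4m² + 17m + 4 = 0, so m = −1/4 or m = −4.
With m = −1/4: x + 4y = −17. With m = −4: 4x + y = 17.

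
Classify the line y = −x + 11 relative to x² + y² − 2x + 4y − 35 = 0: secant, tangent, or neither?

d² = (1·1 + 1·(−2) − (11))²/2 = 72; r² = 40.
Since d² > r², the line lies outside the circle.

neither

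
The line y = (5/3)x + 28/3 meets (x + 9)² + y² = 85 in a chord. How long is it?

Centre (−9, 0), r² = 85. Perpendicular distance d from centre to line = |−17| / √34 = 17/√34.
Half the chord is √(r² − d²) = √(153/2), so the full chord is 3√34.

3√34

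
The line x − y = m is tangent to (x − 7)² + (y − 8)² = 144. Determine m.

Tangency holds when the distance from the centre (7, 8) to the line equals the radius 12:
|1·7 − 1·8 − m| / √2 = 12
|m − (−1)| = 12√2.

m = −1 ± 12√2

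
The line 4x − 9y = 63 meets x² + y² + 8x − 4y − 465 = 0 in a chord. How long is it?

4√97

Centre (−4, 2), r² = 485. Perpendicular distance d from centre to line = |−97| / √97 = 97/√97.
Half the chord is √(r² − d²) = √(388), so the full chord is 4√97.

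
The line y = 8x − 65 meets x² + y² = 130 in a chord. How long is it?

Express y = 8x − 65 and substitute into the circle:
65x² − 1040x + 4095 = 0  ⟹  x² − 16x + 63 = 0
x = 9 or x = 7, giving (9, 7) and (7, −9).
|(9, 7) − (7, −9)| = √((2)² + (16)²) = 2√65.

2√65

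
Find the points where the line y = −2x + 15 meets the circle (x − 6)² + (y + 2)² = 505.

(−2, 19) and (18, −21)

Substitute y = −2x + 15:
5x² − 80x − 180 = 0  ⟹  x² − 16x − 36 = 0
x = 18 or x = −2, giving (18, −21) and (−2, 19).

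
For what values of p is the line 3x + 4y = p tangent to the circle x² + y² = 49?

Tangency holds when the distance from the centre (0, 0) to the line equals the radius 7:
|3·0 + 4·0 − p| / √25 = 7
|p| = 7·5, so p = 35 or p = −35.

p = −35 or p = 35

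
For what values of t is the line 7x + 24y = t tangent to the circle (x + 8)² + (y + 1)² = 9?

Tangency holds when the distance from the centre (−8, −1) to the line equals the radius 3:
|7·(−8) + 24·(−1) − t| / √625 = 3
|t − (−80)| = 3·25, so t = −5 or t = −155.

t = −155 or t = −5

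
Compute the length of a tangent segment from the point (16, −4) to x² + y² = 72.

10√2

The centre is (0, 0) and r = 6√2. The square of the distance from P to the centre is 256 + 16 = 272.
Power of the point: PT² = |PO|² − r² = 200, so PT = 10√2.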